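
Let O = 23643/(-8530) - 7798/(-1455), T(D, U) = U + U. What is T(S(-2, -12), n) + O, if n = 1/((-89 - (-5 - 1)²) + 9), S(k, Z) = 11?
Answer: 18503386/7198467 ≈ 2.5705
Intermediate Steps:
n = -1/116 (n = 1/((-89 - 1*(-6)²) + 9) = 1/((-89 - 1*36) + 9) = 1/((-89 - 36) + 9) = 1/(-125 + 9) = 1/(-116) = -1/116 ≈ -0.0086207)
T(D, U) = 2*U
O = 1284655/496446 (O = 23643*(-1/8530) - 7798*(-1/1455) = -23643/8530 + 7798/1455 = 1284655/496446 ≈ 2.5877)
T(S(-2, -12), n) + O = 2*(-1/116) + 1284655/496446 = -1/58 + 1284655/496446 = 18503386/7198467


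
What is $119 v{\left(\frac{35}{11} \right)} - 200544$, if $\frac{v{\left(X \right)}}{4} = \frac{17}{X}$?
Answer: $- \frac{990004}{5} \approx -1.98 \cdot 10^{5}$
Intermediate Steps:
$v{\left(X \right)} = \frac{68}{X}$ ($v{\left(X \right)} = 4 \frac{17}{X} = \frac{68}{X}$)
$119 v{\left(\frac{35}{11} \right)} - 200544 = 119 \frac{68}{35 \cdot \frac{1}{11}} - 200544 = 119 \frac{68}{\frac{35}{11}} - 200544 = 119 \cdot 68 \cdot \frac{11}{35} - 200544 = 119 \cdot \frac{748}{35} - 200544 = \frac{12716}{5} - 200544 = - \frac{990004}{5}$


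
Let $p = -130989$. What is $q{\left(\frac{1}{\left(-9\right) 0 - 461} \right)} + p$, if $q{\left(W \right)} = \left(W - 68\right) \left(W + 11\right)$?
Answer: $- \frac{27996852699}{212521} \approx -1.3174 \cdot 10^{5}$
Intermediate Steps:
$q{\left(W \right)} = \left(-68 + W\right) \left(11 + W\right)$
$q{\left(\frac{1}{\left(-9\right) 0 - 461} \right)} + p = \left(-748 + \left(\frac{1}{\left(-9\right) 0 - 461}\right)^{2} - \frac{57}{\left(-9\right) 0 - 461}\right) - 130989 = \left(-748 + \left(\frac{1}{0 - 461}\right)^{2} - \frac{57}{0 - 461}\right) - 130989 = \left(-748 + \left(\frac{1}{-461}\right)^{2} - \frac{57}{-461}\right) - 130989 = \left(-748 + \left(- \frac{1}{461}\right)^{2} - - \frac{57}{461}\right) - 130989 = \left(-748 + \frac{1}{212521} + \frac{57}{461}\right) - 130989 = - \frac{158939430}{212521} - 130989 = - \frac{27996852699}{212521}$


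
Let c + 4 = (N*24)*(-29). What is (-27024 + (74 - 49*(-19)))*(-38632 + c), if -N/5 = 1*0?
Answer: 1005270084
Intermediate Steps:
N = 0 (N = -5*0 = 0)
c = -4 (c = -4 + (0*24)*(-29) = -4 + 0*(-29) = -4 + 0 = -4)
(-27024 + (74 - 49*(-19)))*(-38632 + c) = (-27024 + (74 - 49*(-19)))*(-38632 - 4) = (-27024 + (74 + 931))*(-38636) = (-27024 + 1005)*(-38636) = -26019*(-38636) = 1005270084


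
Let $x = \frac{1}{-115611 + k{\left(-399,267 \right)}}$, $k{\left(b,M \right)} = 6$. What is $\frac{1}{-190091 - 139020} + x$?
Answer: $- \frac{444716}{38046877155} \approx -1.1689 \cdot 10^{-5}$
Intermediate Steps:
$x = - \frac{1}{115605}$ ($x = \frac{1}{-115611 + 6} = \frac{1}{-115605} = - \frac{1}{115605} \approx -8.6501 \cdot 10^{-6}$)
$\frac{1}{-190091 - 139020} + x = \frac{1}{-190091 - 139020} - \frac{1}{115605} = \frac{1}{-329111} - \frac{1}{115605} = - \frac{1}{329111} - \frac{1}{115605} = - \frac{444716}{38046877155}$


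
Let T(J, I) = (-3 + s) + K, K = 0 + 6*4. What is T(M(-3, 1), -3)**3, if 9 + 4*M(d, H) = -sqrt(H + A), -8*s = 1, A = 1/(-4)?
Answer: 4657463/512 ≈ 9096.6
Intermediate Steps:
A = -1/4 ≈ -0.25000
K = 24 (K = 0 + 24 = 24)
s = -1/8 (s = -1/8*1 = -1/8 ≈ -0.12500)
M(d, H) = -9/4 - sqrt(-1/4 + H)/4 (M(d, H) = -9/4 + (-sqrt(H - 1/4))/4 = -9/4 + (-sqrt(-1/4 + H))/4 = -9/4 - sqrt(-1/4 + H)/4)
T(J, I) = 167/8 (T(J, I) = (-3 - 1/8) + 24 = -25/8 + 24 = 167/8)
T(M(-3, 1), -3)**3 = (167/8)**3 = 4657463/512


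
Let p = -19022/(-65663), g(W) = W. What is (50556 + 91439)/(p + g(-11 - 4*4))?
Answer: -9323817685/1753879 ≈ -5316.1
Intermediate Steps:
p = 19022/65663 (p = -19022*(-1/65663) = 19022/65663 ≈ 0.28969)
(50556 + 91439)/(p + g(-11 - 4*4)) = (50556 + 91439)/(19022/65663 + (-11 - 4*4)) = 141995/(19022/65663 + (-11 - 16)) = 141995/(19022/65663 - 27) = 141995/(-1753879/65663) = 141995*(-65663/1753879) = -9323817685/1753879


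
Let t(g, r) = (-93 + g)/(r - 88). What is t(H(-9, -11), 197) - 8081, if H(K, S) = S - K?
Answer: -880924/109 ≈ -8081.9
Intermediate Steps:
t(g, r) = (-93 + g)/(-88 + r)
t(H(-9, -11), 197) - 8081 = (-93 + (-11 - 1*(-9)))/(-88 + 197) - 8081 = (-93 + (-11 + 9))/109 - 8081 = (-93 - 2)/109 - 8081 = (1/109)*(-95) - 8081 = -95/109 - 8081 = -880924/109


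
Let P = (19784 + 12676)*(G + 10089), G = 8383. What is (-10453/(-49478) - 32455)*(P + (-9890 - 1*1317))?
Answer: -74063100407723137/3806 ≈ -1.9460e+13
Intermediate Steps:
P = 599601120 (P = (19784 + 12676)*(8383 + 10089) = 32460*18472 = 599601120)
(-10453/(-49478) - 32455)*(P + (-9890 - 1*1317)) = (-10453/(-49478) - 32455)*(599601120 + (-9890 - 1*1317)) = (-10453*(-1/49478) - 32455)*(599601120 + (-9890 - 1317)) = (10453/49478 - 32455)*(599601120 - 11207) = -1605798037/49478*599589913 = -74063100407723137/3806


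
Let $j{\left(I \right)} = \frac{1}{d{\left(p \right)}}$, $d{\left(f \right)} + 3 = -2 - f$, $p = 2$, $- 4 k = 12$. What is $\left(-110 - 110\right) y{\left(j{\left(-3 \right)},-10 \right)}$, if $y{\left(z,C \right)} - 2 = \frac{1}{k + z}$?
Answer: $-370$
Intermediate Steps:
$k = -3$ ($k = \left(- \frac{1}{4}\right) 12 = -3$)
$d{\left(f \right)} = -5 - f$ ($d{\left(f \right)} = -3 - \left(2 + f\right) = -5 - f$)
$j{\left(I \right)} = - \frac{1}{7}$ ($j{\left(I \right)} = \frac{1}{-5 - 2} = \frac{1}{-7} = - \frac{1}{7}$)
$y{\left(z,C \right)} = 2 + \frac{1}{-3 + z}$
$\left(-110 - 110\right) y{\left(j{\left(-3 \right)},-10 \right)} = \left(-110 - 110\right) \frac{-5 + 2 \left(- \frac{1}{7}\right)}{-3 - \frac{1}{7}} = - 220 \frac{-5 - \frac{2}{7}}{- \frac{22}{7}} = - 220 \left(\left(- \frac{7}{22}\right) \left(- \frac{37}{7}\right)\right) = \left(-220\right) \frac{37}{22} = -370$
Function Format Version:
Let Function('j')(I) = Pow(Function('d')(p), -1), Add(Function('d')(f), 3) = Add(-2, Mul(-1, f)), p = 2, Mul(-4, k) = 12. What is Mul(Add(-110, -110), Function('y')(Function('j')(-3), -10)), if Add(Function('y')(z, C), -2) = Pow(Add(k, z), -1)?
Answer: -370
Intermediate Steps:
k = -3 (k = Mul(Rational(-1, 4), 12) = -3)
Function('d')(f) = Add(-5, Mul(-1, f)) (Function('d')(f) = Add(-3, Add(-2, Mul(-1, f))) = Add(-5, Mul(-1, f)))
Function('j')(I) = Rational(-1, 7) (Function('j')(I) = Pow(Add(-5, Mul(-1, 2)), -1) = Pow(Add(-5, -2), -1) = Pow(-7, -1) = Rational(-1, 7))
Function('y')(z, C) = Add(2, Pow(Add(-3, z), -1))
Mul(Add(-110, -110), Function('y')(Function('j')(-3), -10)) = Mul(Add(-110, -110), Mul(Pow(Add(-3, Rational(-1, 7)), -1), Add(-5, Mul(2, Rational(-1, 7))))) = Mul(-220, Mul(Pow(Rational(-22, 7), -1), Add(-5, Rational(-2, 7)))) = Mul(-220, Mul(Rational(-7, 22), Rational(-37, 7))) = Mul(-220, Rational(37, 22)) = -370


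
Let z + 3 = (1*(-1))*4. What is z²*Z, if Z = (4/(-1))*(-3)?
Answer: 588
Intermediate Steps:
z = -7 (z = -3 + (1*(-1))*4 = -3 - 1*4 = -3 - 4 = -7)
Z = 12 (Z = -1*4*(-3) = -4*(-3) = 12)
z²*Z = (-7)²*12 = 49*12 = 588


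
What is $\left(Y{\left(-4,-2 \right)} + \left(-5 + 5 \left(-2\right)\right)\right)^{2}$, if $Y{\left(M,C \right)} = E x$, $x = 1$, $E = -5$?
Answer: $400$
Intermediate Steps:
$Y{\left(M,C \right)} = -5$ ($Y{\left(M,C \right)} = \left(-5\right) 1 = -5$)
$\left(Y{\left(-4,-2 \right)} + \left(-5 + 5 \left(-2\right)\right)\right)^{2} = \left(-5 + \left(-5 + 5 \left(-2\right)\right)\right)^{2} = \left(-5 - 15\right)^{2} = \left(-20\right)^{2} = 400$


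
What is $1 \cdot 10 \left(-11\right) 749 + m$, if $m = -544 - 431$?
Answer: $-83365$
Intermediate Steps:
$m = -975$ ($m = -544 - 431 = -975$)
$1 \cdot 10 \left(-11\right) 749 + m = 1 \cdot 10 \left(-11\right) 749 - 975 = 10 \left(-11\right) 749 - 975 = \left(-110\right) 749 - 975 = -82390 - 975 = -83365$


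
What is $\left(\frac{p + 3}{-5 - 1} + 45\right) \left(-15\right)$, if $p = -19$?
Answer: $-715$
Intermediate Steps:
$\left(\frac{p + 3}{-5 - 1} + 45\right) \left(-15\right) = \left(\frac{-19 + 3}{-5 - 1} + 45\right) \left(-15\right) = \left(- \frac{16}{-6} + 45\right) \left(-15\right) = \left(\left(-16\right) \left(- \frac{1}{6}\right) + 45\right) \left(-15\right) = \left(\frac{8}{3} + 45\right) \left(-15\right) = \frac{143}{3} \left(-15\right) = -715$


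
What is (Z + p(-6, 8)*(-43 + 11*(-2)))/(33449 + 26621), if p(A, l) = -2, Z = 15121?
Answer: 15251/60070 ≈ 0.25389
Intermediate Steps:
(Z + p(-6, 8)*(-43 + 11*(-2)))/(33449 + 26621) = (15121 - 2*(-43 + 11*(-2)))/(33449 + 26621) = (15121 - 2*(-43 - 22))/60070 = (15121 - 2*(-65))*(1/60070) = (15121 + 130)*(1/60070) = 15251*(1/60070) = 15251/60070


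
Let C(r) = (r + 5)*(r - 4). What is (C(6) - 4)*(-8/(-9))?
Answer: 16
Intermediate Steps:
C(r) = (-4 + r)*(5 + r) (C(r) = (5 + r)*(-4 + r) = (-4 + r)*(5 + r))
(C(6) - 4)*(-8/(-9)) = ((-20 + 6 + 6**2) - 4)*(-8/(-9)) = ((-20 + 6 + 36) - 4)*(-8*(-1/9)) = (22 - 4)*(8/9) = 18*(8/9) = 16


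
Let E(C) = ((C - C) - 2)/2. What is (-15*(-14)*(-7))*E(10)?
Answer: 1470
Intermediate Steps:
E(C) = -1 (E(C) = (0 - 2)*(½) = -2*½ = -1)
(-15*(-14)*(-7))*E(10) = (-15*(-14)*(-7))*(-1) = (210*(-7))*(-1) = -1470*(-1) = 1470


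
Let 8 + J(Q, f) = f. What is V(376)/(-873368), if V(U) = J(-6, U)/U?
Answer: -23/20524148 ≈ -1.1206e-6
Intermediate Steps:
J(Q, f) = -8 + f
V(U) = (-8 + U)/U
V(376)/(-873368) = ((-8 + 376)/376)/(-873368) = ((1/376)*368)*(-1/873368) = (46/47)*(-1/873368) = -23/20524148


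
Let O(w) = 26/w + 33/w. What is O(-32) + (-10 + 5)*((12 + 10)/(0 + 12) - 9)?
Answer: 3263/96 ≈ 33.990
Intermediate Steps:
O(w) = 59/w
O(-32) + (-10 + 5)*((12 + 10)/(0 + 12) - 9) = 59/(-32) + (-10 + 5)*((12 + 10)/(0 + 12) - 9) = 59*(-1/32) - 5*(22/12 - 9) = -59/32 - 5*(22*(1/12) - 9) = -59/32 - 5*(11/6 - 9) = -59/32 - 5*(-43/6) = -59/32 + 215/6 = 3263/96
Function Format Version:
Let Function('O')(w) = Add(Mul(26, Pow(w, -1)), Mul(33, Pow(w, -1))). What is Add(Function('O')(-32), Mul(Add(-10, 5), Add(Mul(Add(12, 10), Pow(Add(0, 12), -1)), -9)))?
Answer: Rational(3263, 96) ≈ 33.990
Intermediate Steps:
Function('O')(w) = Mul(59, Pow(w, -1))
Add(Function('O')(-32), Mul(Add(-10, 5), Add(Mul(Add(12, 10), Pow(Add(0, 12), -1)), -9))) = Add(Mul(59, Pow(-32, -1)), Mul(Add(-10, 5), Add(Mul(Add(12, 10), Pow(Add(0, 12), -1)), -9))) = Add(Mul(59, Rational(-1, 32)), Mul(-5, Add(Mul(22, Pow(12, -1)), -9))) = Add(Rational(-59, 32), Mul(-5, Add(Mul(22, Rational(1, 12)), -9))) = Add(Rational(-59, 32), Mul(-5, Add(Rational(11, 6), -9))) = Add(Rational(-59, 32), Mul(-5, Rational(-43, 6))) = Add(Rational(-59, 32), Rational(215, 6)) = Rational(3263, 96)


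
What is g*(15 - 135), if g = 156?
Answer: -18720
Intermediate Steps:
g*(15 - 135) = 156*(15 - 135) = 156*(-120) = -18720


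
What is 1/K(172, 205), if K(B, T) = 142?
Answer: 1/142 ≈ 0.0070423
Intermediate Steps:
1/K(172, 205) = 1/142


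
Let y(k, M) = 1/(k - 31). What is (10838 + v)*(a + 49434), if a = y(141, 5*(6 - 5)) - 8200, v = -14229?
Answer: -15380697731/110 ≈ -1.3982e+8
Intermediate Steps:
y(k, M) = 1/(-31 + k)
a = -901999/110 (a = 1/(-31 + 141) - 8200 = 1/110 - 8200 = -901999/110 ≈ -8200.0)
(10838 + v)*(a + 49434) = (10838 - 14229)*(-901999/110 + 49434) = -3391*4535741/110 = -15380697731/110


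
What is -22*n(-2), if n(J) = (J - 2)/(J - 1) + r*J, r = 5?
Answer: 572/3 ≈ 190.67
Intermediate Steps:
n(J) = 5*J + (-2 + J)/(-1 + J) (n(J) = (J - 2)/(J - 1) + 5*J = (-2 + J)/(-1 + J) + 5*J = 5*J + (-2 + J)/(-1 + J))
-22*n(-2) = -22*(-2 - 4*(-2) + 5*(-2)²)/(-1 - 2) = -22*(-2 + 8 + 5*4)/(-3) = -(-22)*(-2 + 8 + 20)/3 = -(-22)*26/3 = -22*(-26/3) = 572/3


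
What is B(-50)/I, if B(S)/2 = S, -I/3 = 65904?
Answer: 25/49428 ≈ 0.00050579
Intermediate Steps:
I = -197712 (I = -3*65904 = -197712)
B(S) = 2*S
B(-50)/I = (2*(-50))/(-197712) = -100*(-1/197712) = 25/49428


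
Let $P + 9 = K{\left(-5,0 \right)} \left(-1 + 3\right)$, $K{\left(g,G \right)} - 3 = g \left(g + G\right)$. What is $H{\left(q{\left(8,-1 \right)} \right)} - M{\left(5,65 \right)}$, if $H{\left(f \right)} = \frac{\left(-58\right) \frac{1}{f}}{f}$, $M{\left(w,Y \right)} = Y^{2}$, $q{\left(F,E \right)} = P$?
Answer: $- \frac{9333083}{2209} \approx -4225.0$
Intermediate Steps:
$K{\left(g,G \right)} = 3 + g \left(G + g\right)$ ($K{\left(g,G \right)} = 3 + g \left(g + G\right) = 3 + g \left(G + g\right)$)
$P = 47$ ($P = -9 + \left(3 + \left(-5\right)^{2} + 0 \left(-5\right)\right) \left(-1 + 3\right) = -9 + \left(3 + 25 + 0\right) 2 = -9 + 28 \cdot 2 = -9 + 56 = 47$)
$q{\left(F,E \right)} = 47$
$H{\left(f \right)} = - \frac{58}{f^{2}}$
$H{\left(q{\left(8,-1 \right)} \right)} - M{\left(5,65 \right)} = - \frac{58}{2209} - 65^{2} = \left(-58\right) \frac{1}{2209} - 4225 = - \frac{58}{2209} - 4225 = - \frac{9333083}{2209}$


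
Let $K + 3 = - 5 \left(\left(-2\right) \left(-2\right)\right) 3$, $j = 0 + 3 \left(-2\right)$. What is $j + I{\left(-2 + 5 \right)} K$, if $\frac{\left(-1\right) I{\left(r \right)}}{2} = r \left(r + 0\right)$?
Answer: $1128$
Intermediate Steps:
$j = -6$ ($j = 0 - 6 = -6$)
$I{\left(r \right)} = - 2 r^{2}$ ($I{\left(r \right)} = - 2 r \left(r + 0\right) = - 2 r r = - 2 r^{2}$)
$K = -63$ ($K = -3 + - 5 \left(\left(-2\right) \left(-2\right)\right) 3 = -3 + \left(-5\right) 4 \cdot 3 = -3 - 60 = -63$)
$j + I{\left(-2 + 5 \right)} K = -6 + - 2 \left(-2 + 5\right)^{2} \left(-63\right) = -6 + - 2 \cdot 3^{2} \left(-63\right) = -6 + \left(-2\right) 9 \left(-63\right) = -6 - -1134 = -6 + 1134 = 1128$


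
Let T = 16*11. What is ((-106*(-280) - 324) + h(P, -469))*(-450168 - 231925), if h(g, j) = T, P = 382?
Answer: -20143570476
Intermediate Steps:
T = 176
h(g, j) = 176
((-106*(-280) - 324) + h(P, -469))*(-450168 - 231925) = ((-106*(-280) - 324) + 176)*(-450168 - 231925) = ((29680 - 324) + 176)*(-682093) = (29356 + 176)*(-682093) = 29532*(-682093) = -20143570476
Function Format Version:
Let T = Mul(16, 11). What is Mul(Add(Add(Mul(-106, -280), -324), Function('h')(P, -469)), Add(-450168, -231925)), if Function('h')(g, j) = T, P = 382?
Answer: -20143570476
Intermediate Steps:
T = 176
Function('h')(g, j) = 176
Mul(Add(Add(Mul(-106, -280), -324), Function('h')(P, -469)), Add(-450168, -231925)) = Mul(Add(Add(Mul(-106, -280), -324), 176), Add(-450168, -231925)) = Mul(Add(Add(29680, -324), 176), -682093) = Mul(Add(29356, 176), -682093) = Mul(29532, -682093) = -20143570476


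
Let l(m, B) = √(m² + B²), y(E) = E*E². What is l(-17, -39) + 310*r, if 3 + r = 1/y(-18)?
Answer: -2712035/2916 + √1810 ≈ -887.51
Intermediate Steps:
y(E) = E³
l(m, B) = √(B² + m²)
r = -17497/5832 (r = -3 + 1/((-18)³) = -3 + 1/(-5832) = -3 - 1/5832 = -17497/5832 ≈ -3.0002)
l(-17, -39) + 310*r = √((-39)² + (-17)²) + 310*(-17497/5832) = √(1521 + 289) - 2712035/2916 = √1810 - 2712035/2916 = -2712035/2916 + √1810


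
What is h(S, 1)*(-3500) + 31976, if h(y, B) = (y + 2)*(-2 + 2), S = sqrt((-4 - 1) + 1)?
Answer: 31976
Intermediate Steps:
S = 2*I (S = sqrt(-5 + 1) = sqrt(-4) = 2*I ≈ 2.0*I)
h(y, B) = 0 (h(y, B) = (2 + y)*0 = 0)
h(S, 1)*(-3500) + 31976 = 0*(-3500) + 31976 = 0 + 31976 = 31976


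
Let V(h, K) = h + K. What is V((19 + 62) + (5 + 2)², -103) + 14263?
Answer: 14290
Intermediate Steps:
V(h, K) = K + h
V((19 + 62) + (5 + 2)², -103) + 14263 = (-103 + ((19 + 62) + (5 + 2)²)) + 14263 = (-103 + (81 + 7²)) + 14263 = (-103 + (81 + 49)) + 14263 = (-103 + 130) + 14263 = 27 + 14263 = 14290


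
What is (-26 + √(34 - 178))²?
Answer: 532 - 624*I ≈ 532.0 - 624.0*I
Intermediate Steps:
(-26 + √(34 - 178))² = (-26 + √(-144))² = (-26 + 12*I)²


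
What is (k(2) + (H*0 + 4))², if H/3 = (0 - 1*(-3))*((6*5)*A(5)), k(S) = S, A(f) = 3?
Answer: 36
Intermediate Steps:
H = 810 (H = 3*((0 - 1*(-3))*((6*5)*3)) = 3*((0 + 3)*(30*3)) = 3*(3*90) = 3*270 = 810)
(k(2) + (H*0 + 4))² = (2 + (810*0 + 4))² = (2 + (0 + 4))² = (2 + 4)² = 6² = 36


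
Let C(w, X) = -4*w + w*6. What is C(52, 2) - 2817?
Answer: -2713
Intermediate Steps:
C(w, X) = 2*w (C(w, X) = -4*w + 6*w = 2*w)
C(52, 2) - 2817 = 2*52 - 2817 = 104 - 2817 = -2713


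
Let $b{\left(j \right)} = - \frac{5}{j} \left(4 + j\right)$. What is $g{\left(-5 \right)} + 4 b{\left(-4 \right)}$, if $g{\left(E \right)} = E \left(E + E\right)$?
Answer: $50$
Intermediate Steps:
$b{\left(j \right)} = - \frac{5 \left(4 + j\right)}{j}$
$g{\left(E \right)} = 2 E^{2}$ ($g{\left(E \right)} = E 2 E = 2 E^{2}$)
$g{\left(-5 \right)} + 4 b{\left(-4 \right)} = 2 \left(-5\right)^{2} + 4 \left(-5 - \frac{20}{-4}\right) = 2 \cdot 25 + 4 \left(-5 - -5\right) = 50 + 4 \left(-5 + 5\right) = 50 + 4 \cdot 0 = 50 + 0 = 50$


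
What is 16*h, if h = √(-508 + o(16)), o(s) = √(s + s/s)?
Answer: 16*√(-508 + √17) ≈ 359.16*I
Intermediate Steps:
o(s) = √(1 + s) (o(s) = √(s + 1) = √(1 + s))
h = √(-508 + √17) (h = √(-508 + √(1 + 16)) = √(-508 + √17) ≈ 22.447*I)
16*h = 16*√(-508 + √17)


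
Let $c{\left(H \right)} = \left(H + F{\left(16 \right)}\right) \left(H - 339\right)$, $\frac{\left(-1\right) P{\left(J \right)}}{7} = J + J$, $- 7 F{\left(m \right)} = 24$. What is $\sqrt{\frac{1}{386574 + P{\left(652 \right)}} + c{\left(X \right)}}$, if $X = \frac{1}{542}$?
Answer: $\frac{5 \sqrt{23822156582390394221}}{716015062} \approx 34.083$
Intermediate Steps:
$F{\left(m \right)} = - \frac{24}{7}$ ($F{\left(m \right)} = \left(- \frac{1}{7}\right) 24 = - \frac{24}{7}$)
$P{\left(J \right)} = - 14 J$ ($P{\left(J \right)} = - 7 \left(J + J\right) = - 7 \cdot 2 J = - 14 J$)
$X = \frac{1}{542} \approx 0.001845$
$c{\left(H \right)} = \left(-339 + H\right) \left(- \frac{24}{7} + H\right)$ ($c{\left(H \right)} = \left(H - \frac{24}{7}\right) \left(H - 339\right) = \left(- \frac{24}{7} + H\right) \left(-339 + H\right) = \left(-339 + H\right) \left(- \frac{24}{7} + H\right)$)
$\sqrt{\frac{1}{386574 + P{\left(652 \right)}} + c{\left(X \right)}} = \sqrt{\frac{1}{386574 - 9128} + \left(\frac{8136}{7} + \left(\frac{1}{542}\right)^{2} - \frac{2397}{3794}\right)} = \sqrt{\frac{1}{386574 - 9128} + \left(\frac{8136}{7} + \frac{1}{293764} - \frac{2397}{3794}\right)} = \sqrt{\frac{1}{377446} + \frac{2388764737}{2056348}} = \sqrt{\frac{450814848489025}{388080163604}} = \frac{5 \sqrt{23822156582390394221}}{716015062}$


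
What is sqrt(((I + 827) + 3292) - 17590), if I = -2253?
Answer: 2*I*sqrt(3931) ≈ 125.4*I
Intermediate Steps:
sqrt(((I + 827) + 3292) - 17590) = sqrt(((-2253 + 827) + 3292) - 17590) = sqrt((-1426 + 3292) - 17590) = sqrt(1866 - 17590) = sqrt(-15724) = 2*I*sqrt(3931)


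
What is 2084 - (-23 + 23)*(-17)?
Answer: 2084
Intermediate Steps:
2084 - (-23 + 23)*(-17) = 2084 - 0*(-17) = 2084 - 1*0 = 2084 + 0 = 2084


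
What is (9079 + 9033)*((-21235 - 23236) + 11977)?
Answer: -588531328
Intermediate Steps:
(9079 + 9033)*((-21235 - 23236) + 11977) = 18112*(-44471 + 11977) = 18112*(-32494) = -588531328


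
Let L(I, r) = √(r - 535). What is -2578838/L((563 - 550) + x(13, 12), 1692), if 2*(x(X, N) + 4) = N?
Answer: -2578838*√1157/1157 ≈ -75815.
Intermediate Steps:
x(X, N) = -4 + N/2
L(I, r) = √(-535 + r)
-2578838/L((563 - 550) + x(13, 12), 1692) = -2578838/√(-535 + 1692) = -2578838*√1157/1157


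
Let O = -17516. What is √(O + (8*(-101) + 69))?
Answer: I*√18255 ≈ 135.11*I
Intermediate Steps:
√(O + (8*(-101) + 69)) = √(-17516 + (8*(-101) + 69)) = √(-17516 + (-808 + 69)) = √(-17516 - 739) = √(-18255) = I*√18255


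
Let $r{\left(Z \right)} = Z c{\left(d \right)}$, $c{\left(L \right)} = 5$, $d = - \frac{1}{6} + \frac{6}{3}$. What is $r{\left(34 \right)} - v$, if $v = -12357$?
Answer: $12527$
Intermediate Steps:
$d = \frac{11}{6}$ ($d = \left(-1\right) \frac{1}{6} + 6 \cdot \frac{1}{3} = - \frac{1}{6} + 2 = \frac{11}{6} \approx 1.8333$)
$r{\left(Z \right)} = 5 Z$ ($r{\left(Z \right)} = Z 5 = 5 Z$)
$r{\left(34 \right)} - v = 5 \cdot 34 - -12357 = 170 + 12357 = 12527$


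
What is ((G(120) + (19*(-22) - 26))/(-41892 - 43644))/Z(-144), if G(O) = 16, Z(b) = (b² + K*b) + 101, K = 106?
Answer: 107/119173032 ≈ 8.9785e-7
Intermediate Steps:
Z(b) = 101 + b² + 106*b (Z(b) = (b² + 106*b) + 101 = 101 + b² + 106*b)
((G(120) + (19*(-22) - 26))/(-41892 - 43644))/Z(-144) = ((16 + (19*(-22) - 26))/(-41892 - 43644))/(101 + (-144)² + 106*(-144)) = ((16 + (-418 - 26))/(-85536))/(101 + 20736 - 15264) = ((16 - 444)*(-1/85536))/5573 = -428*(-1/85536)*(1/5573) = (107/21384)*(1/5573) = 107/119173032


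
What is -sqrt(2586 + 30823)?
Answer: -sqrt(33409) ≈ -182.78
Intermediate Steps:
-sqrt(2586 + 30823) = -sqrt(33409)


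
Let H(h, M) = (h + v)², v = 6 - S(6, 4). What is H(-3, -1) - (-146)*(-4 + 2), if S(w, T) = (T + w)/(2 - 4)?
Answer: -228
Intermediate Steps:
S(w, T) = -T/2 - w/2 (S(w, T) = (T + w)/(-2) = (T + w)*(-½) = -T/2 - w/2)
v = 11 (v = 6 - (-½*4 - ½*6) = 6 - (-2 - 3) = 6 - 1*(-5) = 6 + 5 = 11)
H(h, M) = (11 + h)² (H(h, M) = (h + 11)² = (11 + h)²)
H(-3, -1) - (-146)*(-4 + 2) = (11 - 3)² - (-146)*(-4 + 2) = 8² - (-146)*(-2) = 64 - 146*2 = 64 - 292 = -228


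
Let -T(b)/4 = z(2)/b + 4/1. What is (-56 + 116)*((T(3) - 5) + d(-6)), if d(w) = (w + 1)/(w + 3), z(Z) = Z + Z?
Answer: -1480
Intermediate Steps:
z(Z) = 2*Z
d(w) = (1 + w)/(3 + w)
T(b) = -16 - 16/b (T(b) = -4*((2*2)/b + 4/1) = -4*(4/b + 4*1) = -4*(4/b + 4) = -4*(4 + 4/b) = -16 - 16/b)
(-56 + 116)*((T(3) - 5) + d(-6)) = (-56 + 116)*(((-16 - 16/3) - 5) + (1 - 6)/(3 - 6)) = 60*(((-16 - 16*⅓) - 5) - 5/(-3)) = 60*(((-16 - 16/3) - 5) - ⅓*(-5)) = 60*((-64/3 - 5) + 5/3) = 60*(-79/3 + 5/3) = 60*(-74/3) = -1480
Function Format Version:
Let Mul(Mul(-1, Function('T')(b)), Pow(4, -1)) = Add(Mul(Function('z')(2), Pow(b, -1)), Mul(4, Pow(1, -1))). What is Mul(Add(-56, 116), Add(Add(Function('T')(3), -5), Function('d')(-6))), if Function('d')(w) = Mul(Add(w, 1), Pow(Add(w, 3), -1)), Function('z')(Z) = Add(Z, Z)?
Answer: -1480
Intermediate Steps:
Function('z')(Z) = Mul(2, Z)
Function('d')(w) = Mul(Pow(Add(3, w), -1), Add(1, w)) (Function('d')(w) = Mul(Add(1, w), Pow(Add(3, w), -1)) = Mul(Pow(Add(3, w), -1), Add(1, w)))
Function('T')(b) = Add(-16, Mul(-16, Pow(b, -1))) (Function('T')(b) = Mul(-4, Add(Mul(Mul(2, 2), Pow(b, -1)), Mul(4, Pow(1, -1)))) = Mul(-4, Add(Mul(4, Pow(b, -1)), Mul(4, 1))) = Mul(-4, Add(Mul(4, Pow(b, -1)), 4)) = Mul(-4, Add(4, Mul(4, Pow(b, -1)))) = Add(-16, Mul(-16, Pow(b, -1))))
Mul(Add(-56, 116), Add(Add(Function('T')(3), -5), Function('d')(-6))) = Mul(Add(-56, 116), Add(Add(Add(-16, Mul(-16, Pow(3, -1))), -5), Mul(Pow(Add(3, -6), -1), Add(1, -6)))) = Mul(60, Add(Add(Add(-16, Mul(-16, Rational(1, 3))), -5), Mul(Pow(-3, -1), -5))) = Mul(60, Add(Add(Add(-16, Rational(-16, 3)), -5), Mul(Rational(-1, 3), -5))) = Mul(60, Add(Add(Rational(-64, 3), -5), Rational(5, 3))) = Mul(60, Add(Rational(-79, 3), Rational(5, 3))) = Mul(60, Rational(-74, 3)) = -1480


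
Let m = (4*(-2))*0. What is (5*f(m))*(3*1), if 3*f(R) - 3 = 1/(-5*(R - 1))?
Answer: 16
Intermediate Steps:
m = 0 (m = -8*0 = 0)
f(R) = 1 + 1/(3*(5 - 5*R)) (f(R) = 1 + 1/(3*((-5*(R - 1)))) = 1 + 1/(3*((-5*(-1 + R)))) = 1 + 1/(3*(5 - 5*R)))
(5*f(m))*(3*1) = (5*((-16/15 + 0)/(-1 + 0)))*(3*1) = (5*(-16/15/(-1)))*3 = (5*(-1*(-16/15)))*3 = (5*(16/15))*3 = (16/3)*3 = 16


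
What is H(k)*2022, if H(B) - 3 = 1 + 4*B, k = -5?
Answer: -32352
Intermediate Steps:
H(B) = 4 + 4*B (H(B) = 3 + (1 + 4*B) = 4 + 4*B)
H(k)*2022 = (4 + 4*(-5))*2022 = (4 - 20)*2022 = -16*2022 = -32352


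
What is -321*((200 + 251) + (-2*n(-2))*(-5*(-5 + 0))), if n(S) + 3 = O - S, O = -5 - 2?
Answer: -273171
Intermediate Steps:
O = -7
n(S) = -10 - S (n(S) = -3 + (-7 - S) = -10 - S)
-321*((200 + 251) + (-2*n(-2))*(-5*(-5 + 0))) = -321*((200 + 251) + (-2*(-10 - 1*(-2)))*(-5*(-5 + 0))) = -321*(451 + (-2*(-10 + 2))*(-5*(-5))) = -321*(451 - 2*(-8)*25) = -321*(451 + 16*25) = -321*(451 + 400) = -321*851 = -273171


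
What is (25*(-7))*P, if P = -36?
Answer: 6300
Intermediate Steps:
(25*(-7))*P = (25*(-7))*(-36) = -175*(-36) = 6300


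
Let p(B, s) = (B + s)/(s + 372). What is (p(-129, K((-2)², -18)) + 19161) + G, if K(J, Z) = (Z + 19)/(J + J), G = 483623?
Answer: 1496786937/2977 ≈ 5.0278e+5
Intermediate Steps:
K(J, Z) = (19 + Z)/(2*J) (K(J, Z) = (19 + Z)/((2*J)) = (19 + Z)*(1/(2*J)) = (19 + Z)/(2*J))
p(B, s) = (B + s)/(372 + s)
(p(-129, K((-2)², -18)) + 19161) + G = ((-129 + (19 - 18)/(2*((-2)²)))/(372 + (19 - 18)/(2*((-2)²))) + 19161) + 483623 = ((-129 + (½)*1/4)/(372 + (½)*1/4) + 19161) + 483623 = ((-129 + (½)*(¼)*1)/(372 + (½)*(¼)*1) + 19161) + 483623 = ((-129 + ⅛)/(372 + ⅛) + 19161) + 483623 = (-1031/8/(2977/8) + 19161) + 483623 = ((8/2977)*(-1031/8) + 19161) + 483623 = (-1031/2977 + 19161) + 483623 = 57041266/2977 + 483623 = 1496786937/2977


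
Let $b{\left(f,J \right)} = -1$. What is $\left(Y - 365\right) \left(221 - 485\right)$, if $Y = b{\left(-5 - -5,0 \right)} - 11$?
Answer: $99528$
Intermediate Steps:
$Y = -12$ ($Y = -1 - 11 = -12$)
$\left(Y - 365\right) \left(221 - 485\right) = \left(-12 - 365\right) \left(221 - 485\right) = \left(-377\right) \left(-264\right) = 99528$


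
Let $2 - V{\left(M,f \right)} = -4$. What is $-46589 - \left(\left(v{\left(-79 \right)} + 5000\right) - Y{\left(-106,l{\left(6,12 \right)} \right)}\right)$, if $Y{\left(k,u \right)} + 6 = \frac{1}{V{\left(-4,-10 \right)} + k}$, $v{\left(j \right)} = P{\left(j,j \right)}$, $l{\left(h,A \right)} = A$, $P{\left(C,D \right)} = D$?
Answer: $- \frac{5151601}{100} \approx -51516.0$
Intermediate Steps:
$V{\left(M,f \right)} = 6$ ($V{\left(M,f \right)} = 2 - -4 = 2 + 4 = 6$)
$v{\left(j \right)} = j$
$Y{\left(k,u \right)} = -6 + \frac{1}{6 + k}$
$-46589 - \left(\left(v{\left(-79 \right)} + 5000\right) - Y{\left(-106,l{\left(6,12 \right)} \right)}\right) = -46589 - \left(\left(-79 + 5000\right) - \frac{-35 - -636}{6 - 106}\right) = -46589 - \left(4921 - \frac{-35 + 636}{-100}\right) = -46589 - \left(4921 - \left(- \frac{1}{100}\right) 601\right) = -46589 - \left(4921 - - \frac{601}{100}\right) = -46589 - \left(4921 + \frac{601}{100}\right) = -46589 - \frac{492701}{100} = - \frac{5151601}{100}$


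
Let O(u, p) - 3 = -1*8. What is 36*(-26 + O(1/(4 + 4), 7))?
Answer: -1116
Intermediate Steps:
O(u, p) = -5 (O(u, p) = 3 - 1*8 = 3 - 8 = -5)
36*(-26 + O(1/(4 + 4), 7)) = 36*(-26 - 5) = 36*(-31) = -1116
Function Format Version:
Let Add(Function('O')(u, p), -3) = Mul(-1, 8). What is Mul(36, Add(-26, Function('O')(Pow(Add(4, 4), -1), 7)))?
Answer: -1116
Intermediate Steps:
Function('O')(u, p) = -5 (Function('O')(u, p) = Add(3, Mul(-1, 8)) = Add(3, -8) = -5)
Mul(36, Add(-26, Function('O')(Pow(Add(4, 4), -1), 7))) = Mul(36, Add(-26, -5)) = Mul(36, -31) = -1116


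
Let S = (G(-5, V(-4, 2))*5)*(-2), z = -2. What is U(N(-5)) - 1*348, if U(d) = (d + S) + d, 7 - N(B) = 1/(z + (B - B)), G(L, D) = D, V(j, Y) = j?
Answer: -293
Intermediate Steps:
S = 40 (S = -4*5*(-2) = -20*(-2) = 40)
N(B) = 15/2 (N(B) = 7 - 1/(-2 + (B - B)) = 7 - 1/(-2 + 0) = 7 - 1/(-2) = 7 - 1*(-½) = 7 + ½ = 15/2)
U(d) = 40 + 2*d (U(d) = (d + 40) + d = (40 + d) + d = 40 + 2*d)
U(N(-5)) - 1*348 = (40 + 2*(15/2)) - 1*348 = (40 + 15) - 348 = 55 - 348 = -293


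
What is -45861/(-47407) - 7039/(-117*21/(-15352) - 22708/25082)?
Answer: 64253242697785567/6802590238997 ≈ 9445.4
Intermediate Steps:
-45861/(-47407) - 7039/(-117*21/(-15352) - 22708/25082) = -45861*(-1/47407) - 7039/(-2457*(-1/15352) - 22708*1/25082) = 45861/47407 - 7039/(2457/15352 - 11354/12541) = 45861/47407 - 7039/(-143493371/192529432) = 45861/47407 - 7039*(-192529432/143493371) = 45861/47407 + 1355214671848/143493371 = 64253242697785567/6802590238997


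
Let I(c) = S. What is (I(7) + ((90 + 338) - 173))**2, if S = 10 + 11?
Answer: 76176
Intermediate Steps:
S = 21
I(c) = 21
(I(7) + ((90 + 338) - 173))**2 = (21 + ((90 + 338) - 173))**2 = (21 + (428 - 173))**2 = (21 + 255)**2 = 276**2 = 76176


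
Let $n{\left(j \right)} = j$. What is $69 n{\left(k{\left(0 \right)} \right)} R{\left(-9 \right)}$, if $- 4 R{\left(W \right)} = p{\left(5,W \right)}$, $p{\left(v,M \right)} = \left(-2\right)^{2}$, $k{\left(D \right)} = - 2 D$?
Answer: $0$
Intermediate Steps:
$p{\left(v,M \right)} = 4$
$R{\left(W \right)} = -1$ ($R{\left(W \right)} = \left(- \frac{1}{4}\right) 4 = -1$)
$69 n{\left(k{\left(0 \right)} \right)} R{\left(-9 \right)} = 69 \left(\left(-2\right) 0\right) \left(-1\right) = 69 \cdot 0 \left(-1\right) = 0 \left(-1\right) = 0$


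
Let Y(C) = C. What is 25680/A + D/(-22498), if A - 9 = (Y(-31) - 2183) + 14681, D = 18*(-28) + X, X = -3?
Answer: 146018493/70171262 ≈ 2.0809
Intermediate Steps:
D = -507 (D = 18*(-28) - 3 = -504 - 3 = -507)
A = 12476 (A = 9 + ((-31 - 2183) + 14681) = 9 + (-2214 + 14681) = 9 + 12467 = 12476)
25680/A + D/(-22498) = 25680/12476 - 507/(-22498) = 25680*(1/12476) - 507*(-1/22498) = 6420/3119 + 507/22498 = 146018493/70171262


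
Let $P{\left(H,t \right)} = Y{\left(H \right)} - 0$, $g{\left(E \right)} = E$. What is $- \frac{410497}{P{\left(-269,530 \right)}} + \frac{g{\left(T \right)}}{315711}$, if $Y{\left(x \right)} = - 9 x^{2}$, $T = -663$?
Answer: $\frac{531549960}{846117173} \approx 0.62822$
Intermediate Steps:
$P{\left(H,t \right)} = - 9 H^{2}$ ($P{\left(H,t \right)} = - 9 H^{2} - 0 = - 9 H^{2} + 0 = - 9 H^{2}$)
$- \frac{410497}{P{\left(-269,530 \right)}} + \frac{g{\left(T \right)}}{315711} = - \frac{410497}{\left(-9\right) \left(-269\right)^{2}} - \frac{663}{315711} = - \frac{410497}{\left(-9\right) 72361} - \frac{221}{105237} = - \frac{410497}{-651249} - \frac{221}{105237} = \left(-410497\right) \left(- \frac{1}{651249}\right) - \frac{221}{105237} = \frac{410497}{651249} - \frac{221}{105237} = \frac{531549960}{846117173}$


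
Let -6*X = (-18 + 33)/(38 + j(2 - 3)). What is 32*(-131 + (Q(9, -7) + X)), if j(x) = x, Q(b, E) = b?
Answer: -144528/37 ≈ -3906.2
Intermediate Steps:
X = -5/74 (X = -(-18 + 33)/(6*(38 + (2 - 3))) = -5/(2*(38 - 1)) = -5/(2*37) = -1/6*15/37 = -5/74 ≈ -0.067568)
32*(-131 + (Q(9, -7) + X)) = 32*(-131 + (9 - 5/74)) = 32*(-131 + 661/74) = 32*(-9033/74) = -144528/37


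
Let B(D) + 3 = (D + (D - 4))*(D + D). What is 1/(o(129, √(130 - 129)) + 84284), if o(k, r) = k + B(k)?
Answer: 1/149942 ≈ 6.6692e-6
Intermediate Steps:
B(D) = -3 + 2*D*(-4 + 2*D) (B(D) = -3 + (D + (D - 4))*(D + D) = -3 + (D + (-4 + D))*(2*D) = -3 + (-4 + 2*D)*(2*D) = -3 + 2*D*(-4 + 2*D))
o(k, r) = -3 - 7*k + 4*k² (o(k, r) = k + (-3 - 8*k + 4*k²) = -3 - 7*k + 4*k²)
1/(o(129, √(130 - 129)) + 84284) = 1/((-3 - 7*129 + 4*129²) + 84284) = 1/((-3 - 903 + 4*16641) + 84284) = 1/((-3 - 903 + 66564) + 84284) = 1/(65658 + 84284) = 1/149942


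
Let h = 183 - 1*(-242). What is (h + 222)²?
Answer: 418609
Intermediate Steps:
h = 425 (h = 183 + 242 = 425)
(h + 222)² = (425 + 222)² = 647² = 418609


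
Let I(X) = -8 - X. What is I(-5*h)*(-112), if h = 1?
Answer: 336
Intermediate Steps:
I(-5*h)*(-112) = (-8 - (-5))*(-112) = (-8 - 1*(-5))*(-112) = (-8 + 5)*(-112) = -3*(-112) = 336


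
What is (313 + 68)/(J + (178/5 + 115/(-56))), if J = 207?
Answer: 35560/22451 ≈ 1.5839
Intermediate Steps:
(313 + 68)/(J + (178/5 + 115/(-56))) = (313 + 68)/(207 + (178/5 + 115/(-56))) = 381/(207 + (178*(⅕) + 115*(-1/56))) = 381/(207 + (178/5 - 115/56)) = 381/(207 + 9393/280) = 381/(67353/280) = 381*(280/67353) = 35560/22451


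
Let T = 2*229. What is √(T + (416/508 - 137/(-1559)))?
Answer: √17989709119697/197993 ≈ 21.422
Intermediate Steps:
T = 458
√(T + (416/508 - 137/(-1559))) = √(458 + (416/508 - 137/(-1559))) = √(458 + (416*(1/508) - 137*(-1/1559))) = √(458 + (104/127 + 137/1559)) = √(458 + 179535/197993) = √(90860329/197993) = √17989709119697/197993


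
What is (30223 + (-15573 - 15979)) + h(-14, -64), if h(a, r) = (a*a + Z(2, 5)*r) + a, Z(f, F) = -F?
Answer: -827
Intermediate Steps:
h(a, r) = a + a² - 5*r (h(a, r) = (a*a + (-1*5)*r) + a = (a² - 5*r) + a = a + a² - 5*r)
(30223 + (-15573 - 15979)) + h(-14, -64) = (30223 + (-15573 - 15979)) + (-14 + (-14)² - 5*(-64)) = (30223 - 31552) + (-14 + 196 + 320) = -1329 + 502 = -827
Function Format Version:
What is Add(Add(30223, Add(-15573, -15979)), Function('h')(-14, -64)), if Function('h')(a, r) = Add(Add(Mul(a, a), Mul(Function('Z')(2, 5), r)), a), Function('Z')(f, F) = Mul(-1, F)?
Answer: -827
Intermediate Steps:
Function('h')(a, r) = Add(a, Pow(a, 2), Mul(-5, r)) (Function('h')(a, r) = Add(Add(Mul(a, a), Mul(Mul(-1, 5), r)), a) = Add(Add(Pow(a, 2), Mul(-5, r)), a) = Add(a, Pow(a, 2), Mul(-5, r)))
Add(Add(30223, Add(-15573, -15979)), Function('h')(-14, -64)) = Add(Add(30223, Add(-15573, -15979)), Add(-14, Pow(-14, 2), Mul(-5, -64))) = Add(Add(30223, -31552), Add(-14, 196, 320)) = Add(-1329, 502) = -827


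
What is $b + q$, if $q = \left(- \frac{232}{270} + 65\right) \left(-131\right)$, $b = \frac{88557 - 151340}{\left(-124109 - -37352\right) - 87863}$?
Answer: $- \frac{7922722171}{942948} \approx -8402.1$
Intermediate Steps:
$b = \frac{62783}{174620}$ ($b = - \frac{62783}{\left(-124109 + 37352\right) - 87863} = - \frac{62783}{-86757 - 87863} = - \frac{62783}{-174620} = \left(-62783\right) \left(- \frac{1}{174620}\right) = \frac{62783}{174620} \approx 0.35954$)
$q = - \frac{1134329}{135}$ ($q = \left(\left(-232\right) \frac{1}{270} + 65\right) \left(-131\right) = \left(- \frac{116}{135} + 65\right) \left(-131\right) = \frac{8659}{135} \left(-131\right) = - \frac{1134329}{135} \approx -8402.4$)
$b + q = \frac{62783}{174620} - \frac{1134329}{135} = - \frac{7922722171}{942948}$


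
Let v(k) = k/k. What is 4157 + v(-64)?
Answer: 4158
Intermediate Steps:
v(k) = 1
4157 + v(-64) = 4157 + 1 = 4158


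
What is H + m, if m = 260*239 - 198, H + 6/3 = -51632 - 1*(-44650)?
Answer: 54958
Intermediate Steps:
H = -6984 (H = -2 + (-51632 - 1*(-44650)) = -2 + (-51632 + 44650) = -2 - 6982 = -6984)
m = 61942 (m = 62140 - 198 = 61942)
H + m = -6984 + 61942 = 54958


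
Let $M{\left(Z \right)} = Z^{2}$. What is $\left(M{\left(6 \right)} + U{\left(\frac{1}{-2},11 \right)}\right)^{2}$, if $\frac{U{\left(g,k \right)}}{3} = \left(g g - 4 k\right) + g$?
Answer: $\frac{149769}{16} \approx 9360.6$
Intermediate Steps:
$U{\left(g,k \right)} = - 12 k + 3 g + 3 g^{2}$ ($U{\left(g,k \right)} = 3 \left(\left(g g - 4 k\right) + g\right) = 3 \left(\left(g^{2} - 4 k\right) + g\right) = 3 \left(g + g^{2} - 4 k\right) = - 12 k + 3 g + 3 g^{2}$)
$\left(M{\left(6 \right)} + U{\left(\frac{1}{-2},11 \right)}\right)^{2} = \left(6^{2} + \left(\left(-12\right) 11 + \frac{3}{-2} + 3 \left(\frac{1}{-2}\right)^{2}\right)\right)^{2} = \left(36 + \left(-132 + 3 \left(- \frac{1}{2}\right) + 3 \left(- \frac{1}{2}\right)^{2}\right)\right)^{2} = \left(36 - \frac{531}{4}\right)^{2} = \left(- \frac{387}{4}\right)^{2} = \frac{149769}{16}$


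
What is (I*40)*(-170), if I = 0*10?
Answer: 0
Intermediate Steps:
I = 0
(I*40)*(-170) = (0*40)*(-170) = 0*(-170) = 0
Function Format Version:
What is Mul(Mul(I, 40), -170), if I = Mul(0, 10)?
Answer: 0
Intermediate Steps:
I = 0
Mul(Mul(I, 40), -170) = Mul(Mul(0, 40), -170) = Mul(0, -170) = 0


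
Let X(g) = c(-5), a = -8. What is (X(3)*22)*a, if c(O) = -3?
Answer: 528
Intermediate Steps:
X(g) = -3
(X(3)*22)*a = -3*22*(-8) = -66*(-8) = 528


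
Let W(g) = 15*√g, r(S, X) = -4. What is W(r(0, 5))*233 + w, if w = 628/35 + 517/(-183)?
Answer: 96829/6405 + 6990*I ≈ 15.118 + 6990.0*I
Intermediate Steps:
w = 96829/6405 (w = 628*(1/35) + 517*(-1/183) = 628/35 - 517/183 = 96829/6405 ≈ 15.118)
W(r(0, 5))*233 + w = (15*√(-4))*233 + 96829/6405 = (15*(2*I))*233 + 96829/6405 = (30*I)*233 + 96829/6405 = 6990*I + 96829/6405 = 96829/6405 + 6990*I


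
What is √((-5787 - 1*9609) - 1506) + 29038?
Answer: 29038 + 3*I*√1878 ≈ 29038.0 + 130.01*I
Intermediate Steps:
√((-5787 - 1*9609) - 1506) + 29038 = √((-5787 - 9609) - 1506) + 29038 = √(-15396 - 1506) + 29038 = √(-16902) + 29038 = 3*I*√1878 + 29038 = 29038 + 3*I*√1878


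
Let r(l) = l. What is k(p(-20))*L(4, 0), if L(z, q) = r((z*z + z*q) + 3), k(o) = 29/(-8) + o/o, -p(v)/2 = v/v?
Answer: -399/8 ≈ -49.875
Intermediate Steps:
p(v) = -2 (p(v) = -2*v/v = -2*1 = -2)
k(o) = -21/8 (k(o) = 29*(-⅛) + 1 = -29/8 + 1 = -21/8)
L(z, q) = 3 + z² + q*z (L(z, q) = (z*z + z*q) + 3 = (z² + q*z) + 3 = 3 + z² + q*z)
k(p(-20))*L(4, 0) = -21*(3 + 4² + 0*4)/8 = -21*(3 + 16 + 0)/8 = -21/8*19 = -399/8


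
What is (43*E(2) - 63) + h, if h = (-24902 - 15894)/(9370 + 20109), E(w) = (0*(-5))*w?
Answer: -1897973/29479 ≈ -64.384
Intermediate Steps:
E(w) = 0 (E(w) = 0*w = 0)
h = -40796/29479 ≈ -1.3839
(43*E(2) - 63) + h = (43*0 - 63) - 40796/29479 = (0 - 63) - 40796/29479 = -63 - 40796/29479 = -1897973/29479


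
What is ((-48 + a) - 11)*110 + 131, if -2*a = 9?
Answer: -6854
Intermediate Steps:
a = -9/2 (a = -½*9 = -9/2 ≈ -4.5000)
((-48 + a) - 11)*110 + 131 = ((-48 - 9/2) - 11)*110 + 131 = (-105/2 - 11)*110 + 131 = -127/2*110 + 131 = -6985 + 131 = -6854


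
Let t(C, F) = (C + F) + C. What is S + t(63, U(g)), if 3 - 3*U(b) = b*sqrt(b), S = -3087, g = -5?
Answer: -2960 + 5*I*sqrt(5)/3 ≈ -2960.0 + 3.7268*I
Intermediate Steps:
U(b) = 1 - b**(3/2)/3 (U(b) = 1 - b*sqrt(b)/3 = 1 - b**(3/2)/3)
t(C, F) = F + 2*C
S + t(63, U(g)) = -3087 + ((1 - (-5)*I*sqrt(5)/3) + 2*63) = -3087 + ((1 - (-5)*I*sqrt(5)/3) + 126) = -3087 + ((1 + 5*I*sqrt(5)/3) + 126) = -3087 + (127 + 5*I*sqrt(5)/3) = -2960 + 5*I*sqrt(5)/3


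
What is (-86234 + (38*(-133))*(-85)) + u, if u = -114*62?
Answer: 336288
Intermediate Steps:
u = -7068
(-86234 + (38*(-133))*(-85)) + u = (-86234 + (38*(-133))*(-85)) - 7068 = (-86234 - 5054*(-85)) - 7068 = (-86234 + 429590) - 7068 = 343356 - 7068 = 336288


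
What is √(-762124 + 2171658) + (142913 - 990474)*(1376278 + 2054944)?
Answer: -2908169949542 + 7*√28766 ≈ -2.9082e+12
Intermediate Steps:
√(-762124 + 2171658) + (142913 - 990474)*(1376278 + 2054944) = √1409534 - 847561*3431222 = 7*√28766 - 2908169949542 = -2908169949542 + 7*√28766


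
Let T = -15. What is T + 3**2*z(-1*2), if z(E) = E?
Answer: -33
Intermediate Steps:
T + 3**2*z(-1*2) = -15 + 3**2*(-1*2) = -15 + 9*(-2) = -15 - 18 = -33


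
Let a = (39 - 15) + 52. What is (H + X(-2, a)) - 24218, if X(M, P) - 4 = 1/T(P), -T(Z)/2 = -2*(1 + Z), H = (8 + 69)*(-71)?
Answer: -9141747/308 ≈ -29681.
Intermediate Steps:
H = -5467 (H = 77*(-71) = -5467)
T(Z) = 4 + 4*Z (T(Z) = -(-4)*(1 + Z) = -2*(-2 - 2*Z) = 4 + 4*Z)
a = 76 (a = 24 + 52 = 76)
X(M, P) = 4 + 1/(4 + 4*P)
(H + X(-2, a)) - 24218 = (-5467 + (17 + 16*76)/(4*(1 + 76))) - 24218 = (-5467 + (¼)*(17 + 1216)/77) - 24218 = (-5467 + (¼)*(1/77)*1233) - 24218 = (-5467 + 1233/308) - 24218 = -1682603/308 - 24218 = -9141747/308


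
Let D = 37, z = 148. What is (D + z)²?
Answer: 34225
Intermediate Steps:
(D + z)² = (37 + 148)² = 185² = 34225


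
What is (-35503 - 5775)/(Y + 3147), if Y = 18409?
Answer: -20639/10778 ≈ -1.9149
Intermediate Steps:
(-35503 - 5775)/(Y + 3147) = (-35503 - 5775)/(18409 + 3147) = -41278/21556 = -41278*1/21556 = -20639/10778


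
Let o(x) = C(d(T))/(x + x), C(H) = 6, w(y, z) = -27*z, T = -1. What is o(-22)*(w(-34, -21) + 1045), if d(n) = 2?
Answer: -2418/11 ≈ -219.82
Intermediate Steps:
o(x) = 3/x (o(x) = 6/(x + x) = 6/(2*x) = (1/(2*x))*6 = 3/x)
o(-22)*(w(-34, -21) + 1045) = (3/(-22))*(-27*(-21) + 1045) = (3*(-1/22))*(567 + 1045) = -3/22*1612 = -2418/11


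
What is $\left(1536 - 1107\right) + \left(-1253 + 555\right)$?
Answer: $-269$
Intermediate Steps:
$\left(1536 - 1107\right) + \left(-1253 + 555\right) = 429 - 698 = -269$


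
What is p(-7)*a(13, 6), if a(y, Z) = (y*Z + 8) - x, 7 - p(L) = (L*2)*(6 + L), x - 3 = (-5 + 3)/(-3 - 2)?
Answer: -2891/5 ≈ -578.20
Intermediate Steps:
x = 17/5 (x = 3 + (-5 + 3)/(-3 - 2) = 3 - 2/(-5) = 3 - 2*(-⅕) = 3 + ⅖ = 17/5 ≈ 3.4000)
p(L) = 7 - 2*L*(6 + L) (p(L) = 7 - L*2*(6 + L) = 7 - 2*L*(6 + L))
a(y, Z) = 23/5 + Z*y (a(y, Z) = (y*Z + 8) - 1*17/5 = (Z*y + 8) - 17/5 = (8 + Z*y) - 17/5 = 23/5 + Z*y)
p(-7)*a(13, 6) = (7 - 12*(-7) - 2*(-7)²)*(23/5 + 6*13) = (7 + 84 - 2*49)*(23/5 + 78) = (7 + 84 - 98)*(413/5) = -7*413/5 = -2891/5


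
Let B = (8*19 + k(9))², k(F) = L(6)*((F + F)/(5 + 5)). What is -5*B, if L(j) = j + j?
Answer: -753424/5 ≈ -1.5068e+5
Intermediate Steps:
L(j) = 2*j
k(F) = 12*F/5 (k(F) = (2*6)*((F + F)/(5 + 5)) = 12*((2*F)/10) = 12*((2*F)*(⅒)) = 12*(F/5) = 12*F/5)
B = 753424/25 (B = (8*19 + (12/5)*9)² = (152 + 108/5)² = (868/5)² = 753424/25 ≈ 30137.)
-5*B = -5*753424/25 = -753424/5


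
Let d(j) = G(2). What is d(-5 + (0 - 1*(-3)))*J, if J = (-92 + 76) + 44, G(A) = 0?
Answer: 0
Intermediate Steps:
d(j) = 0
J = 28 (J = -16 + 44 = 28)
d(-5 + (0 - 1*(-3)))*J = 0*28 = 0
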